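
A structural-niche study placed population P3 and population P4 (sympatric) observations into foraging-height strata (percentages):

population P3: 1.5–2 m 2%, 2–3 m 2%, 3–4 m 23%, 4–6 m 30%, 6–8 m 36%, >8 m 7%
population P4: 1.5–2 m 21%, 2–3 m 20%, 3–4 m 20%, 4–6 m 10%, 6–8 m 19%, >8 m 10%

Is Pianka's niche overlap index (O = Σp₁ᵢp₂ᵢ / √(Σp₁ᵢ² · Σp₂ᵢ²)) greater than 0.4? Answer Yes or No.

Convert percentages to proportions (divide by 100).
Σ p₁ᵢp₂ᵢ = 0.0042 + 0.0040 + 0.0460 + 0.0300 + 0.0684 + 0.0070 = 0.1596
Σp_1ᵢ² = 0.02² + 0.02² + 0.23² + 0.30² + 0.36² + 0.07² = 0.0004 + 0.0004 + 0.0529 + 0.0900 + 0.1296 + 0.0049 = 0.2782
Σp_2ᵢ² = 0.21² + 0.20² + 0.20² + 0.10² + 0.19² + 0.10² = 0.0441 + 0.0400 + 0.0400 + 0.0100 + 0.0361 + 0.0100 = 0.1802
O = 0.1596 / √(0.2782 × 0.1802) = 0.1596 / 0.22390 = 0.7128
O = 0.7128 > 0.4 → Yes.

Yes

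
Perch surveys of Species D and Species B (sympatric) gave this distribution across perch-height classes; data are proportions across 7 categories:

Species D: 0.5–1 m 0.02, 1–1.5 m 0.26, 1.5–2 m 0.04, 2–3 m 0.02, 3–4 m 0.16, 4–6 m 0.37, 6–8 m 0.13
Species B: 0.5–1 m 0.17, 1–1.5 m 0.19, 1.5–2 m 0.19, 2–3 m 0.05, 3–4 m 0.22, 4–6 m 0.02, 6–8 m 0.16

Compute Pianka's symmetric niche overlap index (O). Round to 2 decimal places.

0.59

Σ p₁ᵢp₂ᵢ = 0.0034 + 0.0494 + 0.0076 + 0.0010 + 0.0352 + 0.0074 + 0.0208 = 0.1248
Σp_1ᵢ² = 0.02² + 0.26² + 0.04² + 0.02² + 0.16² + 0.37² + 0.13² = 0.0004 + 0.0676 + 0.0016 + 0.0004 + 0.0256 + 0.1369 + 0.0169 = 0.2494
Σp_2ᵢ² = 0.17² + 0.19² + 0.19² + 0.05² + 0.22² + 0.02² + 0.16² = 0.0289 + 0.0361 + 0.0361 + 0.0025 + 0.0484 + 0.0004 + 0.0256 = 0.1780
O = 0.1248 / √(0.2494 × 0.1780) = 0.1248 / 0.21070 = 0.5923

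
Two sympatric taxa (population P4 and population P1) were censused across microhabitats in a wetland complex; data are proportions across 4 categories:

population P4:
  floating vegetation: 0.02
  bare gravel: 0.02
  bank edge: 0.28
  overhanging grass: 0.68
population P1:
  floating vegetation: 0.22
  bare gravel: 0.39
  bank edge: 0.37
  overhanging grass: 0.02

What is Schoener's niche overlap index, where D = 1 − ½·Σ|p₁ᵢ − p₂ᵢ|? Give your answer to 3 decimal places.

Σ|p₁ᵢ − p₂ᵢ| = 0.20 + 0.37 + 0.09 + 0.66 = 1.32
D = 1 − ½ × 1.32 = 1 − 0.660 = 0.34000

0.340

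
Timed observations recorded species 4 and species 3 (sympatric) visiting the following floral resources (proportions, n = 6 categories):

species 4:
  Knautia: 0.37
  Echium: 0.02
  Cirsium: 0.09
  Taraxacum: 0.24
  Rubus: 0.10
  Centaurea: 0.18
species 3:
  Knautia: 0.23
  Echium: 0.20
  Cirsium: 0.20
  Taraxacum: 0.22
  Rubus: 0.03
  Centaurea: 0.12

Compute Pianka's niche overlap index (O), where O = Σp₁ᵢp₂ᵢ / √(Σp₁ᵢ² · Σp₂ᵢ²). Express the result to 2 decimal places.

Σ p₁ᵢp₂ᵢ = 0.0851 + 0.0040 + 0.0180 + 0.0528 + 0.0030 + 0.0216 = 0.1845
Σp_1ᵢ² = 0.37² + 0.02² + 0.09² + 0.24² + 0.10² + 0.18² = 0.1369 + 0.0004 + 0.0081 + 0.0576 + 0.0100 + 0.0324 = 0.2454
Σp_2ᵢ² = 0.23² + 0.20² + 0.20² + 0.22² + 0.03² + 0.12² = 0.0529 + 0.0400 + 0.0400 + 0.0484 + 0.0009 + 0.0144 = 0.1966
O = 0.1845 / √(0.2454 × 0.1966) = 0.1845 / 0.21965 = 0.8400

0.84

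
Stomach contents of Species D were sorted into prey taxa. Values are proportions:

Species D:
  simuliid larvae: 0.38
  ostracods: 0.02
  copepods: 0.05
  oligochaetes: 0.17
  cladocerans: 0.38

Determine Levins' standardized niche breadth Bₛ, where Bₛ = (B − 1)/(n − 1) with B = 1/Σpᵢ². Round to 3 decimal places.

0.530

Σpᵢ² = 0.38² + 0.02² + 0.05² + 0.17² + 0.38² = 0.1444 + 0.0004 + 0.0025 + 0.0289 + 0.1444 = 0.3206
B = 1 / 0.3206 = 3.11915
Bₛ = (B − 1)/(n − 1) = (3.11915 − 1)/(5 − 1) = 2.11915/4 = 0.52979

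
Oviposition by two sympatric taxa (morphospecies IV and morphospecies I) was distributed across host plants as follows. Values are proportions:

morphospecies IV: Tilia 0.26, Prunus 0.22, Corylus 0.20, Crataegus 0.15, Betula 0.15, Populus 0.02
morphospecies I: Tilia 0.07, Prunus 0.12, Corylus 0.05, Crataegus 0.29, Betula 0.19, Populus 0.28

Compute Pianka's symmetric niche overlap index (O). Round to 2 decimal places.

0.63

Σ p₁ᵢp₂ᵢ = 0.0182 + 0.0264 + 0.0100 + 0.0435 + 0.0285 + 0.0056 = 0.1322
Σp_1ᵢ² = 0.26² + 0.22² + 0.20² + 0.15² + 0.15² + 0.02² = 0.0676 + 0.0484 + 0.0400 + 0.0225 + 0.0225 + 0.0004 = 0.2014
Σp_2ᵢ² = 0.07² + 0.12² + 0.05² + 0.29² + 0.19² + 0.28² = 0.0049 + 0.0144 + 0.0025 + 0.0841 + 0.0361 + 0.0784 = 0.2204
O = 0.1322 / √(0.2014 × 0.2204) = 0.1322 / 0.21069 = 0.6275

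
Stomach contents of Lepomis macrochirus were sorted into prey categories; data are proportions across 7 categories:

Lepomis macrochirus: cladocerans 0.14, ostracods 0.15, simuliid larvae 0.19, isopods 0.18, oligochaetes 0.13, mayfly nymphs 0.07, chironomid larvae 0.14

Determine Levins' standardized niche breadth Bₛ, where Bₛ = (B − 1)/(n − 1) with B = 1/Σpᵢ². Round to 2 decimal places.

0.93

Σpᵢ² = 0.14² + 0.15² + 0.19² + 0.18² + 0.13² + 0.07² + 0.14² = 0.0196 + 0.0225 + 0.0361 + 0.0324 + 0.0169 + 0.0049 + 0.0196 = 0.1520
B = 1 / 0.1520 = 6.5789
Bₛ = (B − 1)/(n − 1) = (6.5789 − 1)/(7 − 1) = 5.5789/6 = 0.9298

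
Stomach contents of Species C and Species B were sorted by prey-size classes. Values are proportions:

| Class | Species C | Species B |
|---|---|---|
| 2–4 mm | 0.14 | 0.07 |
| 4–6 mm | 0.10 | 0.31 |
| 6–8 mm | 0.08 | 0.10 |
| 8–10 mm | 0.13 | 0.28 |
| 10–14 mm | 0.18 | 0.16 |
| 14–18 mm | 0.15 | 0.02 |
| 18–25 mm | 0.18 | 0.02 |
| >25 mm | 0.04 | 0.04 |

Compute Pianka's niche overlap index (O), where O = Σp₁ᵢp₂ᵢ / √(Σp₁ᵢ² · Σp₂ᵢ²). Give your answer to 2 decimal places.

Σ p₁ᵢp₂ᵢ = 0.0098 + 0.0310 + 0.0080 + 0.0364 + 0.0288 + 0.0030 + 0.0036 + 0.0016 = 0.1222
Σp_1ᵢ² = 0.14² + 0.10² + 0.08² + 0.13² + 0.18² + 0.15² + 0.18² + 0.04² = 0.0196 + 0.0100 + 0.0064 + 0.0169 + 0.0324 + 0.0225 + 0.0324 + 0.0016 = 0.1418
Σp_2ᵢ² = 0.07² + 0.31² + 0.10² + 0.28² + 0.16² + 0.02² + 0.02² + 0.04² = 0.0049 + 0.0961 + 0.0100 + 0.0784 + 0.0256 + 0.0004 + 0.0004 + 0.0016 = 0.2174
O = 0.1222 / √(0.1418 × 0.2174) = 0.1222 / 0.17558 = 0.6960

0.70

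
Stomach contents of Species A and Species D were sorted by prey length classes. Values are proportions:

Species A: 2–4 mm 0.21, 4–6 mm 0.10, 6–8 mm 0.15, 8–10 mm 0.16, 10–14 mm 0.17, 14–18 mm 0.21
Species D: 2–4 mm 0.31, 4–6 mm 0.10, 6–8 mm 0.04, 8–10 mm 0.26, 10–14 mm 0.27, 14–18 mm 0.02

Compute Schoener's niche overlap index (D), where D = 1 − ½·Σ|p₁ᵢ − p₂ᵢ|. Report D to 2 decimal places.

Σ|p₁ᵢ − p₂ᵢ| = 0.10 + 0.00 + 0.11 + 0.10 + 0.10 + 0.19 = 0.60
D = 1 − ½ × 0.60 = 1 − 0.300 = 0.7000

0.70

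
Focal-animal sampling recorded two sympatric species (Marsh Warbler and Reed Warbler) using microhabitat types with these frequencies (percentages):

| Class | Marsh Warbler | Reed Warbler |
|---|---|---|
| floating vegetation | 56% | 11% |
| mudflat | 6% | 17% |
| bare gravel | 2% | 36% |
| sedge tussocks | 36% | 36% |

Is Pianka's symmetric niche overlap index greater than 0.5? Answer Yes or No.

Convert percentages to proportions (divide by 100).
Σ p₁ᵢp₂ᵢ = 0.0616 + 0.0102 + 0.0072 + 0.1296 = 0.2086
Σp_1ᵢ² = 0.56² + 0.06² + 0.02² + 0.36² = 0.3136 + 0.0036 + 0.0004 + 0.1296 = 0.4472
Σp_2ᵢ² = 0.11² + 0.17² + 0.36² + 0.36² = 0.0121 + 0.0289 + 0.1296 + 0.1296 = 0.3002
O = 0.2086 / √(0.4472 × 0.3002) = 0.2086 / 0.36640 = 0.5693
O = 0.5693 > 0.5 → Yes.

Yes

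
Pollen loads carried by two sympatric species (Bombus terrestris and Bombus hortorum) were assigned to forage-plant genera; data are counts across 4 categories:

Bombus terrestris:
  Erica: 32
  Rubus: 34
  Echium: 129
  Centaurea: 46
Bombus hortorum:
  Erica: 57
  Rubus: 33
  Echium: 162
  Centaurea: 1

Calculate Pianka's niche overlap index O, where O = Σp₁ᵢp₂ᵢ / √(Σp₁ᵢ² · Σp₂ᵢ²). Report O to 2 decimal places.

Proportions for Bombus terrestris (n=241): 32/241=0.1328, 34/241=0.1411, 129/241=0.5353, 46/241=0.1909
Proportions for Bombus hortorum (n=253): 57/253=0.2253, 33/253=0.1304, 162/253=0.6403, 1/253=0.0040
Σ p₁ᵢp₂ᵢ = 0.029920 + 0.018399 + 0.342753 + 0.000764 = 0.391836
Σp_1ᵢ² = 0.1328² + 0.1411² + 0.5353² + 0.1909² = 0.017636 + 0.019909 + 0.286546 + 0.036443 = 0.360534
Σp_2ᵢ² = 0.2253² + 0.1304² + 0.6403² + 0.0040² = 0.050760 + 0.017004 + 0.409984 + 0.000016 = 0.477764
O = 0.391836 / √(0.360534 × 0.477764) = 0.391836 / 0.4150303 = 0.9441

0.94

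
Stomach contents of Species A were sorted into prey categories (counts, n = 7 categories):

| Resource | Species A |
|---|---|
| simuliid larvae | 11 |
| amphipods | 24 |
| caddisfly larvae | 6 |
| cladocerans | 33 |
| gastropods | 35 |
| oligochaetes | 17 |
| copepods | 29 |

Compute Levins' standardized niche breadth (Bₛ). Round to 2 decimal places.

Proportions for Species A (n=155): 11/155=0.0710, 24/155=0.1548, 6/155=0.0387, 33/155=0.2129, 35/155=0.2258, 17/155=0.1097, 29/155=0.1871
Σpᵢ² = 0.0710² + 0.1548² + 0.0387² + 0.2129² + 0.2258² + 0.1097² + 0.1871² = 0.005041 + 0.023963 + 0.001498 + 0.045326 + 0.050986 + 0.012034 + 0.035006 = 0.173854
B = 1 / 0.173854 = 5.7520
Bₛ = (B − 1)/(n − 1) = (5.7520 − 1)/(7 − 1) = 4.7520/6 = 0.7920

0.79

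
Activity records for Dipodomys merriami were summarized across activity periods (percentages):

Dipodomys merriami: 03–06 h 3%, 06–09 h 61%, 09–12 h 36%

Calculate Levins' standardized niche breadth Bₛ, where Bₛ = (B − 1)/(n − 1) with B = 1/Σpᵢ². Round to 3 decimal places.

Convert percentages to proportions (divide by 100).
Σpᵢ² = 0.03² + 0.61² + 0.36² = 0.0009 + 0.3721 + 0.1296 = 0.5026
B = 1 / 0.5026 = 1.98965
Bₛ = (B − 1)/(n − 1) = (1.98965 − 1)/(3 − 1) = 0.98965/2 = 0.49483

0.495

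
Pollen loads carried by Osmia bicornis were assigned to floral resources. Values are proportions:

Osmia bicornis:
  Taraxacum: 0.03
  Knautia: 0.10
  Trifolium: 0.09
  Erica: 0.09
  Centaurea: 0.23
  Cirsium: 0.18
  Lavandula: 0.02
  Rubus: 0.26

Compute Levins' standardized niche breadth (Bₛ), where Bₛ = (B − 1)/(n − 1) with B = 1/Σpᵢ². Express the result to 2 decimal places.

0.65

Σpᵢ² = 0.03² + 0.10² + 0.09² + 0.09² + 0.23² + 0.18² + 0.02² + 0.26² = 0.0009 + 0.0100 + 0.0081 + 0.0081 + 0.0529 + 0.0324 + 0.0004 + 0.0676 = 0.1804
B = 1 / 0.1804 = 5.5432
Bₛ = (B − 1)/(n − 1) = (5.5432 − 1)/(8 − 1) = 4.5432/7 = 0.6490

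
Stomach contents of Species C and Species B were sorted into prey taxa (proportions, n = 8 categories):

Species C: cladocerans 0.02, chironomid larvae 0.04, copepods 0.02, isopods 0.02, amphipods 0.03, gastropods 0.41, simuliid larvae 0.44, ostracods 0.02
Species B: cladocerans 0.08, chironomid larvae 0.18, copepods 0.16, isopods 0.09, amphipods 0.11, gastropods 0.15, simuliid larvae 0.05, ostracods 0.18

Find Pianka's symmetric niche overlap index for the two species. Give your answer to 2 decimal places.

Σ p₁ᵢp₂ᵢ = 0.0016 + 0.0072 + 0.0032 + 0.0018 + 0.0033 + 0.0615 + 0.0220 + 0.0036 = 0.1042
Σp_1ᵢ² = 0.02² + 0.04² + 0.02² + 0.02² + 0.03² + 0.41² + 0.44² + 0.02² = 0.0004 + 0.0016 + 0.0004 + 0.0004 + 0.0009 + 0.1681 + 0.1936 + 0.0004 = 0.3658
Σp_2ᵢ² = 0.08² + 0.18² + 0.16² + 0.09² + 0.11² + 0.15² + 0.05² + 0.18² = 0.0064 + 0.0324 + 0.0256 + 0.0081 + 0.0121 + 0.0225 + 0.0025 + 0.0324 = 0.1420
O = 0.1042 / √(0.3658 × 0.1420) = 0.1042 / 0.22791 = 0.4572

0.46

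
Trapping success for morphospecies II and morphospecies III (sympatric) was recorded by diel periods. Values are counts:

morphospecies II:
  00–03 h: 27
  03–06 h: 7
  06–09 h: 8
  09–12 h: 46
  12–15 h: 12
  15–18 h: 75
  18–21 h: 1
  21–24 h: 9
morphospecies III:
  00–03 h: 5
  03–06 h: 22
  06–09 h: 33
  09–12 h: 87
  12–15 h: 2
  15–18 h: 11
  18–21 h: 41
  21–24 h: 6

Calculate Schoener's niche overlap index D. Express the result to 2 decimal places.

Proportions for morphospecies II (n=185): 27/185=0.1459, 7/185=0.0378, 8/185=0.0432, 46/185=0.2486, 12/185=0.0649, 75/185=0.4054, 1/185=0.0054, 9/185=0.0486
Proportions for morphospecies III (n=207): 5/207=0.0242, 22/207=0.1063, 33/207=0.1594, 87/207=0.4203, 2/207=0.0097, 11/207=0.0531, 41/207=0.1981, 6/207=0.0290
Σ|p₁ᵢ − p₂ᵢ| = 0.1217 + 0.0685 + 0.1162 + 0.1717 + 0.0552 + 0.3523 + 0.1927 + 0.0196 = 1.0979
D = 1 − ½ × 1.0979 = 1 − 0.54895 = 0.45105

0.45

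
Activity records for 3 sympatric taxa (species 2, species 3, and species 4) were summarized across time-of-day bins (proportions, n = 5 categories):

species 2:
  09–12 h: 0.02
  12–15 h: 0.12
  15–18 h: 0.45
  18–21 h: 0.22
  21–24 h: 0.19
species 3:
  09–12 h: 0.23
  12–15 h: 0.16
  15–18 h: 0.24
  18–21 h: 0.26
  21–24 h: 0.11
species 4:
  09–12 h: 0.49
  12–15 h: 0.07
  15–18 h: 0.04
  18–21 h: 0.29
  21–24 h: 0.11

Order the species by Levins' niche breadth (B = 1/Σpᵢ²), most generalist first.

Σp_2ᵢ² = 0.02² + 0.12² + 0.45² + 0.22² + 0.19² = 0.0004 + 0.0144 + 0.2025 + 0.0484 + 0.0361 = 0.3018
B_2 = 1 / 0.3018 = 3.3135
Σp_3ᵢ² = 0.23² + 0.16² + 0.24² + 0.26² + 0.11² = 0.0529 + 0.0256 + 0.0576 + 0.0676 + 0.0121 = 0.2158
B_3 = 1 / 0.2158 = 4.6339
Σp_4ᵢ² = 0.49² + 0.07² + 0.04² + 0.29² + 0.11² = 0.2401 + 0.0049 + 0.0016 + 0.0841 + 0.0121 = 0.3428
B_4 = 1 / 0.3428 = 2.9172
Ranking by B (broadest → narrowest): species 3 (4.63) > species 2 (3.31) > species 4 (2.92)

species 3 > species 2 > species 4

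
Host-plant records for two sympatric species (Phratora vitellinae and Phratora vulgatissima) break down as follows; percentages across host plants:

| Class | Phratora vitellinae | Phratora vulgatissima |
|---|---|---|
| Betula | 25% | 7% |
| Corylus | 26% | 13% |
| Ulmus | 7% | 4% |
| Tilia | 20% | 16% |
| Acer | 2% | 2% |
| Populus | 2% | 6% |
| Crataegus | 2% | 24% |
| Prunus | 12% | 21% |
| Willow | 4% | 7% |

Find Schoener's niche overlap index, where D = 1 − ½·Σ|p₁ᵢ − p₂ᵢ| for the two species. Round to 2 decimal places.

0.62

Convert percentages to proportions (divide by 100).
Σ|p₁ᵢ − p₂ᵢ| = 0.18 + 0.13 + 0.03 + 0.04 + 0.00 + 0.04 + 0.22 + 0.09 + 0.03 = 0.76
D = 1 − ½ × 0.76 = 1 − 0.380 = 0.6200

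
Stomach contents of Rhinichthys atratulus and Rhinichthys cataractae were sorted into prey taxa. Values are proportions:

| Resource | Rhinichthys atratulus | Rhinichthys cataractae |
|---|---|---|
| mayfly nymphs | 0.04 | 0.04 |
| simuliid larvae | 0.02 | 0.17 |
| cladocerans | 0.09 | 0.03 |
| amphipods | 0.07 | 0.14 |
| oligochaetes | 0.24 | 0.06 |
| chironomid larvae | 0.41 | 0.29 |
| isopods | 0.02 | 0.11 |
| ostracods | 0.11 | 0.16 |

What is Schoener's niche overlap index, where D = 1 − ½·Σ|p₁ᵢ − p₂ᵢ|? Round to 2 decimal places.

Σ|p₁ᵢ − p₂ᵢ| = 0.00 + 0.15 + 0.06 + 0.07 + 0.18 + 0.12 + 0.09 + 0.05 = 0.72
D = 1 − ½ × 0.72 = 1 − 0.360 = 0.6400

0.64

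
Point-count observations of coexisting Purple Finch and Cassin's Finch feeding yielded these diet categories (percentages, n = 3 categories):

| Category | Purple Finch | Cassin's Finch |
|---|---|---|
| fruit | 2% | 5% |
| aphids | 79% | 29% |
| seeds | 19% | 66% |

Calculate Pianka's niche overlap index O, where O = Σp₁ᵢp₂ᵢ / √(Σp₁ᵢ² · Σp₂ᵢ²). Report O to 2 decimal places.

Convert percentages to proportions (divide by 100).
Σ p₁ᵢp₂ᵢ = 0.0010 + 0.2291 + 0.1254 = 0.3555
Σp_1ᵢ² = 0.02² + 0.79² + 0.19² = 0.0004 + 0.6241 + 0.0361 = 0.6606
Σp_2ᵢ² = 0.05² + 0.29² + 0.66² = 0.0025 + 0.0841 + 0.4356 = 0.5222
O = 0.3555 / √(0.6606 × 0.5222) = 0.3555 / 0.58734 = 0.6053

0.61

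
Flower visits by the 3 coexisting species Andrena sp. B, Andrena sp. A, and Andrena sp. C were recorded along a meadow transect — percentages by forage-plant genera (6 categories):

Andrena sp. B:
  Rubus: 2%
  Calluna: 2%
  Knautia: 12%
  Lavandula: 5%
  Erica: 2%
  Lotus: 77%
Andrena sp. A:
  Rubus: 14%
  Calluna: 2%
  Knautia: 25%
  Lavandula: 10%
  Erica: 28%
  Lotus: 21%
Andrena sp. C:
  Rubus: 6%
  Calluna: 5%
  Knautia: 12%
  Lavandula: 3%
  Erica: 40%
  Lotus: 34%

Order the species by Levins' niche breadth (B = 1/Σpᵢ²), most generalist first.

Andrena sp. A > Andrena sp. C > Andrena sp. B

Convert percentages to proportions (divide by 100).
Σp_Bᵢ² = 0.02² + 0.02² + 0.12² + 0.05² + 0.02² + 0.77² = 0.0004 + 0.0004 + 0.0144 + 0.0025 + 0.0004 + 0.5929 = 0.6110
B_B = 1 / 0.6110 = 1.6367
Σp_Aᵢ² = 0.14² + 0.02² + 0.25² + 0.10² + 0.28² + 0.21² = 0.0196 + 0.0004 + 0.0625 + 0.0100 + 0.0784 + 0.0441 = 0.2150
B_A = 1 / 0.2150 = 4.6512
Σp_Cᵢ² = 0.06² + 0.05² + 0.12² + 0.03² + 0.40² + 0.34² = 0.0036 + 0.0025 + 0.0144 + 0.0009 + 0.1600 + 0.1156 = 0.2970
B_C = 1 / 0.2970 = 3.3670
Ranking by B (broadest → narrowest): Andrena sp. A (4.65) > Andrena sp. C (3.37) > Andrena sp. B (1.64)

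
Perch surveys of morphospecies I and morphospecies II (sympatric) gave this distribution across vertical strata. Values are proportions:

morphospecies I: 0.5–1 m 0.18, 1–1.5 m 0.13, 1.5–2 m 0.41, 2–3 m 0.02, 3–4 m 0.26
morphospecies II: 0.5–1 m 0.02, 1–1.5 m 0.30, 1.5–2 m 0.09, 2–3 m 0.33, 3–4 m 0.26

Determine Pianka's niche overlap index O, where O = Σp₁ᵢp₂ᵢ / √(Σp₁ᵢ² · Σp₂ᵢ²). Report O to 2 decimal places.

0.55

Σ p₁ᵢp₂ᵢ = 0.0036 + 0.0390 + 0.0369 + 0.0066 + 0.0676 = 0.1537
Σp_1ᵢ² = 0.18² + 0.13² + 0.41² + 0.02² + 0.26² = 0.0324 + 0.0169 + 0.1681 + 0.0004 + 0.0676 = 0.2854
Σp_2ᵢ² = 0.02² + 0.30² + 0.09² + 0.33² + 0.26² = 0.0004 + 0.0900 + 0.0081 + 0.1089 + 0.0676 = 0.2750
O = 0.1537 / √(0.2854 × 0.2750) = 0.1537 / 0.28015 = 0.5486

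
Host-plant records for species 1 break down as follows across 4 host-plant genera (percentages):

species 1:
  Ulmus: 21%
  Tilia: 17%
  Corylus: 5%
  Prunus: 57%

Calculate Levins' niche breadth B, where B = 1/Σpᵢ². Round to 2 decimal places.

2.50

Convert percentages to proportions (divide by 100).
Σpᵢ² = 0.21² + 0.17² + 0.05² + 0.57² = 0.0441 + 0.0289 + 0.0025 + 0.3249 = 0.4004
B = 1 / 0.4004 = 2.4975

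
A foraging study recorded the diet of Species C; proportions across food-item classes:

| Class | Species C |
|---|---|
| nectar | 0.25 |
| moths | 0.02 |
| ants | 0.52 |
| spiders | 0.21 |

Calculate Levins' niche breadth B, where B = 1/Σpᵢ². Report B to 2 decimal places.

2.65

Σpᵢ² = 0.25² + 0.02² + 0.52² + 0.21² = 0.0625 + 0.0004 + 0.2704 + 0.0441 = 0.3774
B = 1 / 0.3774 = 2.6497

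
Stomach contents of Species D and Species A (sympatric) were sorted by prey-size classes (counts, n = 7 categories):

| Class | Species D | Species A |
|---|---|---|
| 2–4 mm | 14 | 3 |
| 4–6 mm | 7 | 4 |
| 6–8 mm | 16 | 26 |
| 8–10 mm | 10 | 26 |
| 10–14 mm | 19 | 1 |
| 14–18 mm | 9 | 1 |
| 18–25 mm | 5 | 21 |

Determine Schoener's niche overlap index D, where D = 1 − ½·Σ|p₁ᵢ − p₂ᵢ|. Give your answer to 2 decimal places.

Proportions for Species D (n=80): 14/80=0.1750, 7/80=0.0875, 16/80=0.2000, 10/80=0.1250, 19/80=0.2375, 9/80=0.1125, 5/80=0.0625
Proportions for Species A (n=82): 3/82=0.0366, 4/82=0.0488, 26/82=0.3171, 26/82=0.3171, 1/82=0.0122, 1/82=0.0122, 21/82=0.2561
Σ|p₁ᵢ − p₂ᵢ| = 0.1384 + 0.0387 + 0.1171 + 0.1921 + 0.2253 + 0.1003 + 0.1936 = 1.0055
D = 1 − ½ × 1.0055 = 1 − 0.50275 = 0.49725

0.50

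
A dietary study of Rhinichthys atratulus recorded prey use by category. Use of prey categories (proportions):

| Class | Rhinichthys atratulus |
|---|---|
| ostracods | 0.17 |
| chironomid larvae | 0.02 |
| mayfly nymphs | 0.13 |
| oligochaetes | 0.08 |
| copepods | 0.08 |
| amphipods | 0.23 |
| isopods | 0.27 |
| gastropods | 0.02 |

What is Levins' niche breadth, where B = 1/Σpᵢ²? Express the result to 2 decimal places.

Σpᵢ² = 0.17² + 0.02² + 0.13² + 0.08² + 0.08² + 0.23² + 0.27² + 0.02² = 0.0289 + 0.0004 + 0.0169 + 0.0064 + 0.0064 + 0.0529 + 0.0729 + 0.0004 = 0.1852
B = 1 / 0.1852 = 5.3996

5.40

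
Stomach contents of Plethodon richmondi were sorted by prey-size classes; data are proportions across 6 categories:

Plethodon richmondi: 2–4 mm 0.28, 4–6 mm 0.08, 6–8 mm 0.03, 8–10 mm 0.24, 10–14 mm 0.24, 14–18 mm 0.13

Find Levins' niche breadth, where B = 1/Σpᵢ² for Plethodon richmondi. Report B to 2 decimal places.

Σpᵢ² = 0.28² + 0.08² + 0.03² + 0.24² + 0.24² + 0.13² = 0.0784 + 0.0064 + 0.0009 + 0.0576 + 0.0576 + 0.0169 = 0.2178
B = 1 / 0.2178 = 4.5914

4.59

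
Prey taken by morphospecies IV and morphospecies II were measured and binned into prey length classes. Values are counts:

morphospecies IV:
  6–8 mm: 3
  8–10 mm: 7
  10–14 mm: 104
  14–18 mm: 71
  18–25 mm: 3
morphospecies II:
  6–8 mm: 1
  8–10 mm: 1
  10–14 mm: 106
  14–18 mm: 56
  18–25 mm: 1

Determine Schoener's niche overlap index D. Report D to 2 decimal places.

Proportions for morphospecies IV (n=188): 3/188=0.0160, 7/188=0.0372, 104/188=0.5532, 71/188=0.3777, 3/188=0.0160
Proportions for morphospecies II (n=165): 1/165=0.0061, 1/165=0.0061, 106/165=0.6424, 56/165=0.3394, 1/165=0.0061
Σ|p₁ᵢ − p₂ᵢ| = 0.0099 + 0.0311 + 0.0892 + 0.0383 + 0.0099 = 0.1784
D = 1 − ½ × 0.1784 = 1 − 0.08920 = 0.91080

0.91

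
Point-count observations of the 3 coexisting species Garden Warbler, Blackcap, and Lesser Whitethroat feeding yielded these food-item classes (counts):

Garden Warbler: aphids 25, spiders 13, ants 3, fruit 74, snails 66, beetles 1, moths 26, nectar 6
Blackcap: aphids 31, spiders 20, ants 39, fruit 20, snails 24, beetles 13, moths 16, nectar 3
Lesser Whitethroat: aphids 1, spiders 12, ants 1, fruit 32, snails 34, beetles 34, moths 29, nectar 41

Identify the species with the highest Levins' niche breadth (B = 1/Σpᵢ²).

Proportions for Garden Warbler (n=214): 25/214=0.1168, 13/214=0.0607, 3/214=0.0140, 74/214=0.3458, 66/214=0.3084, 1/214=0.0047, 26/214=0.1215, 6/214=0.0280
Proportions for Blackcap (n=166): 31/166=0.1867, 20/166=0.1205, 39/166=0.2349, 20/166=0.1205, 24/166=0.1446, 13/166=0.0783, 16/166=0.0964, 3/166=0.0181
Proportions for Lesser Whitethroat (n=184): 1/184=0.0054, 12/184=0.0652, 1/184=0.0054, 32/184=0.1739, 34/184=0.1848, 34/184=0.1848, 29/184=0.1576, 41/184=0.2228
Σp_Warbᵢ² = 0.1168² + 0.0607² + 0.0140² + 0.3458² + 0.3084² + 0.0047² + 0.1215² + 0.0280² = 0.013642 + 0.003684 + 0.000196 + 0.119578 + 0.095111 + 0.000022 + 0.014762 + 0.000784 = 0.247779
B_Warb = 1 / 0.247779 = 4.0359
Σp_Blacᵢ² = 0.1867² + 0.1205² + 0.2349² + 0.1205² + 0.1446² + 0.0783² + 0.0964² + 0.0181² = 0.034857 + 0.014520 + 0.055178 + 0.014520 + 0.020909 + 0.006131 + 0.009293 + 0.000328 = 0.155736
B_Blac = 1 / 0.155736 = 6.4211
Σp_Whitᵢ² = 0.0054² + 0.0652² + 0.0054² + 0.1739² + 0.1848² + 0.1848² + 0.1576² + 0.2228² = 0.000029 + 0.004251 + 0.000029 + 0.030241 + 0.034151 + 0.034151 + 0.024838 + 0.049640 = 0.177330
B_Whit = 1 / 0.177330 = 5.6392
Highest B → broadest niche (most generalist): Blackcap (B = 6.42).

Blackcap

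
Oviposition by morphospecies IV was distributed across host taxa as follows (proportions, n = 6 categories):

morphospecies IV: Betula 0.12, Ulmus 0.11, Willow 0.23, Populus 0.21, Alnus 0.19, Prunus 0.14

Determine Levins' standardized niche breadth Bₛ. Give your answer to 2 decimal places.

0.92

Σpᵢ² = 0.12² + 0.11² + 0.23² + 0.21² + 0.19² + 0.14² = 0.0144 + 0.0121 + 0.0529 + 0.0441 + 0.0361 + 0.0196 = 0.1792
B = 1 / 0.1792 = 5.5804
Bₛ = (B − 1)/(n − 1) = (5.5804 − 1)/(6 − 1) = 4.5804/5 = 0.9161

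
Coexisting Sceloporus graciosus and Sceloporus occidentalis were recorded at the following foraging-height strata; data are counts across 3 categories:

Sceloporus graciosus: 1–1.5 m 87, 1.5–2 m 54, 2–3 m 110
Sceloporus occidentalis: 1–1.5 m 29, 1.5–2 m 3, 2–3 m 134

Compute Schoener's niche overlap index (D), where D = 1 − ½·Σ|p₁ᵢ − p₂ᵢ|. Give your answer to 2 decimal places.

0.63

Proportions for Sceloporus graciosus (n=251): 87/251=0.3466, 54/251=0.2151, 110/251=0.4382
Proportions for Sceloporus occidentalis (n=166): 29/166=0.1747, 3/166=0.0181, 134/166=0.8072
Σ|p₁ᵢ − p₂ᵢ| = 0.1719 + 0.1970 + 0.3690 = 0.7379
D = 1 − ½ × 0.7379 = 1 − 0.36895 = 0.63105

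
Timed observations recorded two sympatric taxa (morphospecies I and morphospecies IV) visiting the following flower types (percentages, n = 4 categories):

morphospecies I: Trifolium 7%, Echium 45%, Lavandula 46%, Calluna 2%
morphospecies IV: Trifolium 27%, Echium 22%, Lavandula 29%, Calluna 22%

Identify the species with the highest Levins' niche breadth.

morphospecies IV

Convert percentages to proportions (divide by 100).
Σp_Iᵢ² = 0.07² + 0.45² + 0.46² + 0.02² = 0.0049 + 0.2025 + 0.2116 + 0.0004 = 0.4194
B_I = 1 / 0.4194 = 2.3844
Σp_IVᵢ² = 0.27² + 0.22² + 0.29² + 0.22² = 0.0729 + 0.0484 + 0.0841 + 0.0484 = 0.2538
B_IV = 1 / 0.2538 = 3.9401
Highest B → broadest niche (most generalist): morphospecies IV (B = 3.94).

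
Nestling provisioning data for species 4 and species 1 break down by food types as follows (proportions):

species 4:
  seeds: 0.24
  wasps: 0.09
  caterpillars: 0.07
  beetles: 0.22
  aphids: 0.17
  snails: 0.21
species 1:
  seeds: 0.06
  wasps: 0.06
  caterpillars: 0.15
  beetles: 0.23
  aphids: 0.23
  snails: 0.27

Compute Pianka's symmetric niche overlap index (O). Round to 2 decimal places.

Σ p₁ᵢp₂ᵢ = 0.0144 + 0.0054 + 0.0105 + 0.0506 + 0.0391 + 0.0567 = 0.1767
Σp_1ᵢ² = 0.24² + 0.09² + 0.07² + 0.22² + 0.17² + 0.21² = 0.0576 + 0.0081 + 0.0049 + 0.0484 + 0.0289 + 0.0441 = 0.1920
Σp_2ᵢ² = 0.06² + 0.06² + 0.15² + 0.23² + 0.23² + 0.27² = 0.0036 + 0.0036 + 0.0225 + 0.0529 + 0.0529 + 0.0729 = 0.2084
O = 0.1767 / √(0.1920 × 0.2084) = 0.1767 / 0.20003 = 0.8834

0.88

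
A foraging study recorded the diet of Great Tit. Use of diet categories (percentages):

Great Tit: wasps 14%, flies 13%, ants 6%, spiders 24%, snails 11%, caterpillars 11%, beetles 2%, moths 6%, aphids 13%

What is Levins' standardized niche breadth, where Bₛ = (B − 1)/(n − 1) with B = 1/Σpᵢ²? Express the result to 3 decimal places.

0.750

Convert percentages to proportions (divide by 100).
Σpᵢ² = 0.14² + 0.13² + 0.06² + 0.24² + 0.11² + 0.11² + 0.02² + 0.06² + 0.13² = 0.0196 + 0.0169 + 0.0036 + 0.0576 + 0.0121 + 0.0121 + 0.0004 + 0.0036 + 0.0169 = 0.1428
B = 1 / 0.1428 = 7.00280
Bₛ = (B − 1)/(n − 1) = (7.00280 − 1)/(9 − 1) = 6.00280/8 = 0.75035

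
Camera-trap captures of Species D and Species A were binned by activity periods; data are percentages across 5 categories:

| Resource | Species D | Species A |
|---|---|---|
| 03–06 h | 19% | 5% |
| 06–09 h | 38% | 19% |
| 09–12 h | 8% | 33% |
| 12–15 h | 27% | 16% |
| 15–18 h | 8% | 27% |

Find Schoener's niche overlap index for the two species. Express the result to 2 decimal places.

0.56

Convert percentages to proportions (divide by 100).
Σ|p₁ᵢ − p₂ᵢ| = 0.14 + 0.19 + 0.25 + 0.11 + 0.19 = 0.88
D = 1 − ½ × 0.88 = 1 − 0.440 = 0.5600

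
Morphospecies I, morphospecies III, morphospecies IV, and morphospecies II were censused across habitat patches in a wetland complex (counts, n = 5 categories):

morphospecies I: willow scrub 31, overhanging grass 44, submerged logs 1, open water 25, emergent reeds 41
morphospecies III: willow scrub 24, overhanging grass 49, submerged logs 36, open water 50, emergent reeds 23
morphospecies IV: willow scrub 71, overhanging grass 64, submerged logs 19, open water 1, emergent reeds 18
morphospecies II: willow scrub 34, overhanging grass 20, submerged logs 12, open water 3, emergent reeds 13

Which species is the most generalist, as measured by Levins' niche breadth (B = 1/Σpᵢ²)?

morphospecies III

Proportions for morphospecies I (n=142): 31/142=0.2183, 44/142=0.3099, 1/142=0.0070, 25/142=0.1761, 41/142=0.2887
Proportions for morphospecies III (n=182): 24/182=0.1319, 49/182=0.2692, 36/182=0.1978, 50/182=0.2747, 23/182=0.1264
Proportions for morphospecies IV (n=173): 71/173=0.4104, 64/173=0.3699, 19/173=0.1098, 1/173=0.0058, 18/173=0.1040
Proportions for morphospecies II (n=82): 34/82=0.4146, 20/82=0.2439, 12/82=0.1463, 3/82=0.0366, 13/82=0.1585
Σp_Iᵢ² = 0.2183² + 0.3099² + 0.0070² + 0.1761² + 0.2887² = 0.047655 + 0.096038 + 0.000049 + 0.031011 + 0.083348 = 0.258101
B_I = 1 / 0.258101 = 3.8745
Σp_IIIᵢ² = 0.1319² + 0.2692² + 0.1978² + 0.2747² + 0.1264² = 0.017398 + 0.072469 + 0.039125 + 0.075460 + 0.015977 = 0.220429
B_III = 1 / 0.220429 = 4.5366
Σp_IVᵢ² = 0.4104² + 0.3699² + 0.1098² + 0.0058² + 0.1040² = 0.168428 + 0.136826 + 0.012056 + 0.000034 + 0.010816 = 0.328160
B_IV = 1 / 0.328160 = 3.0473
Σp_IIᵢ² = 0.4146² + 0.2439² + 0.1463² + 0.0366² + 0.1585² = 0.171893 + 0.059487 + 0.021404 + 0.001340 + 0.025122 = 0.279246
B_II = 1 / 0.279246 = 3.5811
Highest B → broadest niche (most generalist): morphospecies III (B = 4.54).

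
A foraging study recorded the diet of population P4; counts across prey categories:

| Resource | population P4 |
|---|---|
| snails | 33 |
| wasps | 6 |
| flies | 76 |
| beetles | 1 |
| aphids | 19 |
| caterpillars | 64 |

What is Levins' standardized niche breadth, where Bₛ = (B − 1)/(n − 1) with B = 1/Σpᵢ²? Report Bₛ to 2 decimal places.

0.50

Proportions for population P4 (n=199): 33/199=0.1658, 6/199=0.0302, 76/199=0.3819, 1/199=0.0050, 19/199=0.0955, 64/199=0.3216
Σpᵢ² = 0.1658² + 0.0302² + 0.3819² + 0.0050² + 0.0955² + 0.3216² = 0.027490 + 0.000912 + 0.145848 + 0.000025 + 0.009120 + 0.103427 = 0.286822
B = 1 / 0.286822 = 3.4865
Bₛ = (B − 1)/(n − 1) = (3.4865 − 1)/(6 − 1) = 2.4865/5 = 0.4973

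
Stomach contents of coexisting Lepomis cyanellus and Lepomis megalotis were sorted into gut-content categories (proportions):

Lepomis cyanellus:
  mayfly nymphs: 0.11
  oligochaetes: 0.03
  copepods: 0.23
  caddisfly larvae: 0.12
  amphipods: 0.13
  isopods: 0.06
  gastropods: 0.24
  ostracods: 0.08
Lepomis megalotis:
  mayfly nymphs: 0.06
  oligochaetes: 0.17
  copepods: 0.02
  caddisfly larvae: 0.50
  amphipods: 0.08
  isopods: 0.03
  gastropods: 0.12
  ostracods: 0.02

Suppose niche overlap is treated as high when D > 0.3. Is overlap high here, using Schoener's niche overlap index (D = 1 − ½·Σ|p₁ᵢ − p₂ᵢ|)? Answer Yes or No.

Yes

Σ|p₁ᵢ − p₂ᵢ| = 0.05 + 0.14 + 0.21 + 0.38 + 0.05 + 0.03 + 0.12 + 0.06 = 1.04
D = 1 − ½ × 1.04 = 1 − 0.520 = 0.4800
D = 0.4800 > 0.3 → Yes.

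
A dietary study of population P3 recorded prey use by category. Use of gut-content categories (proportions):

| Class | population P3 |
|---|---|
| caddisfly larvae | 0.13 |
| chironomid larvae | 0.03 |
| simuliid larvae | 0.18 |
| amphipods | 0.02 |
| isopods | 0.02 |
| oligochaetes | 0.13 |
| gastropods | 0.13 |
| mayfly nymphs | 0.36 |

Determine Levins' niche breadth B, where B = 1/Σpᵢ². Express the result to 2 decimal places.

Σpᵢ² = 0.13² + 0.03² + 0.18² + 0.02² + 0.02² + 0.13² + 0.13² + 0.36² = 0.0169 + 0.0009 + 0.0324 + 0.0004 + 0.0004 + 0.0169 + 0.0169 + 0.1296 = 0.2144
B = 1 / 0.2144 = 4.6642

4.66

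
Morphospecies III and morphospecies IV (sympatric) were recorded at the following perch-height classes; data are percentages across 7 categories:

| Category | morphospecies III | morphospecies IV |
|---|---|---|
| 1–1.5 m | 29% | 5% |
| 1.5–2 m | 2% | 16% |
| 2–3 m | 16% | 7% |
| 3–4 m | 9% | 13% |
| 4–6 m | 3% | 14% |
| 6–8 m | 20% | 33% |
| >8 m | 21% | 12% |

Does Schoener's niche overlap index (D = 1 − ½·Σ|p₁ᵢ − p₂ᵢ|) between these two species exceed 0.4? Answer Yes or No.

Convert percentages to proportions (divide by 100).
Σ|p₁ᵢ − p₂ᵢ| = 0.24 + 0.14 + 0.09 + 0.04 + 0.11 + 0.13 + 0.09 = 0.84
D = 1 − ½ × 0.84 = 1 − 0.420 = 0.5800
D = 0.5800 > 0.4 → Yes.

Yes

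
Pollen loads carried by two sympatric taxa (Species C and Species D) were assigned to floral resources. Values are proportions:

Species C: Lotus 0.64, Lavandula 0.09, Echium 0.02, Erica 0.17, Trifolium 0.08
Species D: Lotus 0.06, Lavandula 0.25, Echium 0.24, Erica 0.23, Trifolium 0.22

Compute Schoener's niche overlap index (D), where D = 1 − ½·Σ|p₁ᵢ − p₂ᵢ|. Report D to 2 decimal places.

0.42

Σ|p₁ᵢ − p₂ᵢ| = 0.58 + 0.16 + 0.22 + 0.06 + 0.14 = 1.16
D = 1 − ½ × 1.16 = 1 − 0.580 = 0.4200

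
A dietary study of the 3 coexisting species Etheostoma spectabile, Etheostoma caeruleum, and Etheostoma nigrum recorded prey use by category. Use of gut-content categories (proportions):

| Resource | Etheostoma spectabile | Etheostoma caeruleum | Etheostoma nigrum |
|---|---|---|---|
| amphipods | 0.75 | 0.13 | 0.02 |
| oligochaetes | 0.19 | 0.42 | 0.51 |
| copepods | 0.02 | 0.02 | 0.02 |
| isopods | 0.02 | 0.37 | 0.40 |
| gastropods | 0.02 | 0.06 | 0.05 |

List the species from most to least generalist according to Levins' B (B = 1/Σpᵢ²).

Etheostoma caeruleum > Etheostoma nigrum > Etheostoma spectabile

Σp_specᵢ² = 0.75² + 0.19² + 0.02² + 0.02² + 0.02² = 0.5625 + 0.0361 + 0.0004 + 0.0004 + 0.0004 = 0.5998
B_spec = 1 / 0.5998 = 1.6672
Σp_caerᵢ² = 0.13² + 0.42² + 0.02² + 0.37² + 0.06² = 0.0169 + 0.1764 + 0.0004 + 0.1369 + 0.0036 = 0.3342
B_caer = 1 / 0.3342 = 2.9922
Σp_nigrᵢ² = 0.02² + 0.51² + 0.02² + 0.40² + 0.05² = 0.0004 + 0.2601 + 0.0004 + 0.1600 + 0.0025 = 0.4234
B_nigr = 1 / 0.4234 = 2.3618
Ranking by B (broadest → narrowest): Etheostoma caeruleum (2.99) > Etheostoma nigrum (2.36) > Etheostoma spectabile (1.67)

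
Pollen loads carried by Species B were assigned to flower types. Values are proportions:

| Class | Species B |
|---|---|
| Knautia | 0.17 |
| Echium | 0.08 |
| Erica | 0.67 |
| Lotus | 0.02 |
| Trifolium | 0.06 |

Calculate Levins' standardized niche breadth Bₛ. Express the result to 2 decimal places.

0.26

Σpᵢ² = 0.17² + 0.08² + 0.67² + 0.02² + 0.06² = 0.0289 + 0.0064 + 0.4489 + 0.0004 + 0.0036 = 0.4882
B = 1 / 0.4882 = 2.0483
Bₛ = (B − 1)/(n − 1) = (2.0483 − 1)/(5 − 1) = 1.0483/4 = 0.2621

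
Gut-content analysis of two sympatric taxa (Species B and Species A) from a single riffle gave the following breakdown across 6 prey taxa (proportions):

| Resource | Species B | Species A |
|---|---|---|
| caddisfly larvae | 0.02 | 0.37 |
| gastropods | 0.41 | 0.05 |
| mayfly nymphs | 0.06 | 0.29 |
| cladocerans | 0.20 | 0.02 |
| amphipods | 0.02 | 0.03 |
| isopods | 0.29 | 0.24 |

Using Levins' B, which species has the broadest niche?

Species A

Σp_Bᵢ² = 0.02² + 0.41² + 0.06² + 0.20² + 0.02² + 0.29² = 0.0004 + 0.1681 + 0.0036 + 0.0400 + 0.0004 + 0.0841 = 0.2966
B_B = 1 / 0.2966 = 3.3715
Σp_Aᵢ² = 0.37² + 0.05² + 0.29² + 0.02² + 0.03² + 0.24² = 0.1369 + 0.0025 + 0.0841 + 0.0004 + 0.0009 + 0.0576 = 0.2824
B_A = 1 / 0.2824 = 3.5411
Highest B → broadest niche (most generalist): Species A (B = 3.54).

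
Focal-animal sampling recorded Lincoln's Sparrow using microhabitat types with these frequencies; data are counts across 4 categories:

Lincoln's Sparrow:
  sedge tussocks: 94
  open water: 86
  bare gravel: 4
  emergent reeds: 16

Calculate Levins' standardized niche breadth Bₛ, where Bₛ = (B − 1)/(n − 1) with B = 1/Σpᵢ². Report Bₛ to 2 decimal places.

Proportions for Lincoln's Sparrow (n=200): 94/200=0.4700, 86/200=0.4300, 4/200=0.0200, 16/200=0.0800
Σpᵢ² = 0.4700² + 0.4300² + 0.0200² + 0.0800² = 0.220900 + 0.184900 + 0.000400 + 0.006400 = 0.412600
B = 1 / 0.412600 = 2.4237
Bₛ = (B − 1)/(n − 1) = (2.4237 − 1)/(4 − 1) = 1.4237/3 = 0.4746

0.47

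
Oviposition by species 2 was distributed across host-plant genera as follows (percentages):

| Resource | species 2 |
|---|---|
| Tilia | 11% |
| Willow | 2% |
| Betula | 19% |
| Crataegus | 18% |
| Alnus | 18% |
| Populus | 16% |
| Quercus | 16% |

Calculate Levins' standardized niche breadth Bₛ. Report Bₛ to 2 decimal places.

0.85

Convert percentages to proportions (divide by 100).
Σpᵢ² = 0.11² + 0.02² + 0.19² + 0.18² + 0.18² + 0.16² + 0.16² = 0.0121 + 0.0004 + 0.0361 + 0.0324 + 0.0324 + 0.0256 + 0.0256 = 0.1646
B = 1 / 0.1646 = 6.0753
Bₛ = (B − 1)/(n − 1) = (6.0753 − 1)/(7 − 1) = 5.0753/6 = 0.8459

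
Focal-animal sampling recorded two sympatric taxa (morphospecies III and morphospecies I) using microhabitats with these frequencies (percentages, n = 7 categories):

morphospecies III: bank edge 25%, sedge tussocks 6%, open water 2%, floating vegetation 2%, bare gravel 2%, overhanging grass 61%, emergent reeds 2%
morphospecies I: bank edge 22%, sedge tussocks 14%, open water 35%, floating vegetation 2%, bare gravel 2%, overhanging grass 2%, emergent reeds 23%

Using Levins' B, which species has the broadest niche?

morphospecies I

Convert percentages to proportions (divide by 100).
Σp_IIIᵢ² = 0.25² + 0.06² + 0.02² + 0.02² + 0.02² + 0.61² + 0.02² = 0.0625 + 0.0036 + 0.0004 + 0.0004 + 0.0004 + 0.3721 + 0.0004 = 0.4398
B_III = 1 / 0.4398 = 2.2738
Σp_Iᵢ² = 0.22² + 0.14² + 0.35² + 0.02² + 0.02² + 0.02² + 0.23² = 0.0484 + 0.0196 + 0.1225 + 0.0004 + 0.0004 + 0.0004 + 0.0529 = 0.2446
B_I = 1 / 0.2446 = 4.0883
Highest B → broadest niche (most generalist): morphospecies I (B = 4.09).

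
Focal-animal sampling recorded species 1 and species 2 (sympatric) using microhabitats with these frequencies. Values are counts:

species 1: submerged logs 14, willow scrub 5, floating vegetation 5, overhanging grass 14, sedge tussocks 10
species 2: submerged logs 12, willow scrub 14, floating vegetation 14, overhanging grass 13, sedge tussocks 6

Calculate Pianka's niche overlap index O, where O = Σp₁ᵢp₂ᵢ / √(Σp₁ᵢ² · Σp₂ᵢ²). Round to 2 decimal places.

0.87

Proportions for species 1 (n=48): 14/48=0.2917, 5/48=0.1042, 5/48=0.1042, 14/48=0.2917, 10/48=0.2083
Proportions for species 2 (n=59): 12/59=0.2034, 14/59=0.2373, 14/59=0.2373, 13/59=0.2203, 6/59=0.1017
Σ p₁ᵢp₂ᵢ = 0.059332 + 0.024727 + 0.024727 + 0.064262 + 0.021184 = 0.194232
Σp_1ᵢ² = 0.2917² + 0.1042² + 0.1042² + 0.2917² + 0.2083² = 0.085089 + 0.010858 + 0.010858 + 0.085089 + 0.043389 = 0.235283
Σp_2ᵢ² = 0.2034² + 0.2373² + 0.2373² + 0.2203² + 0.1017² = 0.041372 + 0.056311 + 0.056311 + 0.048532 + 0.010343 = 0.212869
O = 0.194232 / √(0.235283 × 0.212869) = 0.194232 / 0.2237956 = 0.8679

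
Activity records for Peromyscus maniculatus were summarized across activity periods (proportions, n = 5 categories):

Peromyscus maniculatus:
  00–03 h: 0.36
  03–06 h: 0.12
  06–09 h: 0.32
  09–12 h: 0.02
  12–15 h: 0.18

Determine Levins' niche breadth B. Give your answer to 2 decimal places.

Σpᵢ² = 0.36² + 0.12² + 0.32² + 0.02² + 0.18² = 0.1296 + 0.0144 + 0.1024 + 0.0004 + 0.0324 = 0.2792
B = 1 / 0.2792 = 3.5817

3.58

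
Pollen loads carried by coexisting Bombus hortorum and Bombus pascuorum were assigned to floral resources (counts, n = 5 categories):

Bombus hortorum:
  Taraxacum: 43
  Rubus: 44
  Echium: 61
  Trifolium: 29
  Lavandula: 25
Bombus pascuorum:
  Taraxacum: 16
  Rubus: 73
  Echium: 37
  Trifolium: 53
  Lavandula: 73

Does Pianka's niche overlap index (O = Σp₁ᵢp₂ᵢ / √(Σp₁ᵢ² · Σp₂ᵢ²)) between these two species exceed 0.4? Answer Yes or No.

Yes

Proportions for Bombus hortorum (n=202): 43/202=0.2129, 44/202=0.2178, 61/202=0.3020, 29/202=0.1436, 25/202=0.1238
Proportions for Bombus pascuorum (n=252): 16/252=0.0635, 73/252=0.2897, 37/252=0.1468, 53/252=0.2103, 73/252=0.2897
Σ p₁ᵢp₂ᵢ = 0.013519 + 0.063097 + 0.044334 + 0.030199 + 0.035865 = 0.187014
Σp_1ᵢ² = 0.2129² + 0.2178² + 0.3020² + 0.1436² + 0.1238² = 0.045326 + 0.047437 + 0.091204 + 0.020621 + 0.015326 = 0.219914
Σp_2ᵢ² = 0.0635² + 0.2897² + 0.1468² + 0.2103² + 0.2897² = 0.004032 + 0.083926 + 0.021550 + 0.044226 + 0.083926 = 0.237660
O = 0.187014 / √(0.219914 × 0.237660) = 0.187014 / 0.2286149 = 0.8180
O = 0.8180 > 0.4 → Yes.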